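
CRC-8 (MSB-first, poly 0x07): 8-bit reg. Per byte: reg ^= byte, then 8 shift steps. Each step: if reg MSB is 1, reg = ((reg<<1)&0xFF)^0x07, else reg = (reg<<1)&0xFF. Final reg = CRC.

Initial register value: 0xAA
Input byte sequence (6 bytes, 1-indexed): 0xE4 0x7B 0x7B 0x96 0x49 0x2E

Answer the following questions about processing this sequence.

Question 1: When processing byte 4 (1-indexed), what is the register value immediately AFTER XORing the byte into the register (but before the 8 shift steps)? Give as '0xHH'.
Answer: 0x6F

Derivation:
Register before byte 4: 0xF9
Byte 4: 0x96
0xF9 XOR 0x96 = 0x6F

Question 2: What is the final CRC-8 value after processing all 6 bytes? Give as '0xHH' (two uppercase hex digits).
Answer: 0xAE

Derivation:
After byte 1 (0xE4): reg=0xED
After byte 2 (0x7B): reg=0xEB
After byte 3 (0x7B): reg=0xF9
After byte 4 (0x96): reg=0x0A
After byte 5 (0x49): reg=0xCE
After byte 6 (0x2E): reg=0xAE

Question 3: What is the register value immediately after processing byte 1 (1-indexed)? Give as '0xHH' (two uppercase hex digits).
After byte 1 (0xE4): reg=0xED

Answer: 0xED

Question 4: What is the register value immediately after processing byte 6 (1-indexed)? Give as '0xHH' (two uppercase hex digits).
After byte 1 (0xE4): reg=0xED
After byte 2 (0x7B): reg=0xEB
After byte 3 (0x7B): reg=0xF9
After byte 4 (0x96): reg=0x0A
After byte 5 (0x49): reg=0xCE
After byte 6 (0x2E): reg=0xAE

Answer: 0xAE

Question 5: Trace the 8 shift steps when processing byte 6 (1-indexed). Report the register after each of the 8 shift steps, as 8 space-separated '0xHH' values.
After byte 1 (0xE4): reg=0xED
After byte 2 (0x7B): reg=0xEB
After byte 3 (0x7B): reg=0xF9
After byte 4 (0x96): reg=0x0A
After byte 5 (0x49): reg=0xCE
Register before byte 6: 0xCE
After XOR with byte 0x2E: 0xE0

Answer: 0xC7 0x89 0x15 0x2A 0x54 0xA8 0x57 0xAE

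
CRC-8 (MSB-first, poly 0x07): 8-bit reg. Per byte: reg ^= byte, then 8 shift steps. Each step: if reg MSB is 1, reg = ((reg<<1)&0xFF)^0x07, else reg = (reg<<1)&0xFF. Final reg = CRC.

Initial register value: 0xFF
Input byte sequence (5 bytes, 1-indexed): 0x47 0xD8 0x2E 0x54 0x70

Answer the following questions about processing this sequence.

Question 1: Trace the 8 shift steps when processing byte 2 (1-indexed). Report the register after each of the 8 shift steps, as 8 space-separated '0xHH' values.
Answer: 0xF5 0xED 0xDD 0xBD 0x7D 0xFA 0xF3 0xE1

Derivation:
After byte 1 (0x47): reg=0x21
Register before byte 2: 0x21
After XOR with byte 0xD8: 0xF9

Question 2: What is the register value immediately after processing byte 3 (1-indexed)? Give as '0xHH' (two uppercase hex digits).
After byte 1 (0x47): reg=0x21
After byte 2 (0xD8): reg=0xE1
After byte 3 (0x2E): reg=0x63

Answer: 0x63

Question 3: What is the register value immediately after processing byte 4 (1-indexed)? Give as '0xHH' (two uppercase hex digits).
After byte 1 (0x47): reg=0x21
After byte 2 (0xD8): reg=0xE1
After byte 3 (0x2E): reg=0x63
After byte 4 (0x54): reg=0x85

Answer: 0x85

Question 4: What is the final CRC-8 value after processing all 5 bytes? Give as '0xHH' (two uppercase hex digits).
Answer: 0xC5

Derivation:
After byte 1 (0x47): reg=0x21
After byte 2 (0xD8): reg=0xE1
After byte 3 (0x2E): reg=0x63
After byte 4 (0x54): reg=0x85
After byte 5 (0x70): reg=0xC5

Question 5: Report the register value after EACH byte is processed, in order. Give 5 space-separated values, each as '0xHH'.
0x21 0xE1 0x63 0x85 0xC5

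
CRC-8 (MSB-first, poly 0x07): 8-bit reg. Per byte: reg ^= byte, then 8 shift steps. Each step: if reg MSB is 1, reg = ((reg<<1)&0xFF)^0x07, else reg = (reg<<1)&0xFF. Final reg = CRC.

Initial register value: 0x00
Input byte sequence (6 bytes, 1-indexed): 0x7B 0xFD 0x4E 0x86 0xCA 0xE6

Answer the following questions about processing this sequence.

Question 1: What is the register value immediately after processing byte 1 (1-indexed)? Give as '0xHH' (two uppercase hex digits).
After byte 1 (0x7B): reg=0x66

Answer: 0x66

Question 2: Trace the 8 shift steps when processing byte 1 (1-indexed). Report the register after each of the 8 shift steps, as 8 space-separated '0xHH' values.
Register before byte 1: 0x00
After XOR with byte 0x7B: 0x7B

Answer: 0xF6 0xEB 0xD1 0xA5 0x4D 0x9A 0x33 0x66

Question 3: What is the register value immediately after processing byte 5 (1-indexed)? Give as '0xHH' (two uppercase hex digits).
Answer: 0xC6

Derivation:
After byte 1 (0x7B): reg=0x66
After byte 2 (0xFD): reg=0xC8
After byte 3 (0x4E): reg=0x9B
After byte 4 (0x86): reg=0x53
After byte 5 (0xCA): reg=0xC6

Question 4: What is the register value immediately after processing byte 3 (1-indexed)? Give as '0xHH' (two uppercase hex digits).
After byte 1 (0x7B): reg=0x66
After byte 2 (0xFD): reg=0xC8
After byte 3 (0x4E): reg=0x9B

Answer: 0x9B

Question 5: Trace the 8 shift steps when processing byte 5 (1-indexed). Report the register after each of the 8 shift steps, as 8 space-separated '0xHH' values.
After byte 1 (0x7B): reg=0x66
After byte 2 (0xFD): reg=0xC8
After byte 3 (0x4E): reg=0x9B
After byte 4 (0x86): reg=0x53
Register before byte 5: 0x53
After XOR with byte 0xCA: 0x99

Answer: 0x35 0x6A 0xD4 0xAF 0x59 0xB2 0x63 0xC6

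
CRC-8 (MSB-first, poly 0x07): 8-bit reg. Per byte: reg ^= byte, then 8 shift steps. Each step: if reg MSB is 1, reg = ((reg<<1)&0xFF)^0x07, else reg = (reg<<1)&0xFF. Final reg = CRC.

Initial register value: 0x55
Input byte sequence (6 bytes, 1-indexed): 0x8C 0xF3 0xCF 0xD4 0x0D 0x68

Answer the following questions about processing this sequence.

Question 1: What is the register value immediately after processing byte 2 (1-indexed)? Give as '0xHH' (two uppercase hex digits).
Answer: 0xD0

Derivation:
After byte 1 (0x8C): reg=0x01
After byte 2 (0xF3): reg=0xD0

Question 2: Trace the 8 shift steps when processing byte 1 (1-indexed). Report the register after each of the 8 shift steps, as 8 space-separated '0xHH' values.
Answer: 0xB5 0x6D 0xDA 0xB3 0x61 0xC2 0x83 0x01

Derivation:
Register before byte 1: 0x55
After XOR with byte 0x8C: 0xD9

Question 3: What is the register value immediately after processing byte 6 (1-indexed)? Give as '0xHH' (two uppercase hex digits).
Answer: 0xC7

Derivation:
After byte 1 (0x8C): reg=0x01
After byte 2 (0xF3): reg=0xD0
After byte 3 (0xCF): reg=0x5D
After byte 4 (0xD4): reg=0xB6
After byte 5 (0x0D): reg=0x28
After byte 6 (0x68): reg=0xC7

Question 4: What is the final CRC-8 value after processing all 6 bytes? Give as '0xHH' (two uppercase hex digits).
After byte 1 (0x8C): reg=0x01
After byte 2 (0xF3): reg=0xD0
After byte 3 (0xCF): reg=0x5D
After byte 4 (0xD4): reg=0xB6
After byte 5 (0x0D): reg=0x28
After byte 6 (0x68): reg=0xC7

Answer: 0xC7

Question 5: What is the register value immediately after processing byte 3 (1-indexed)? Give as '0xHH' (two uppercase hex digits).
Answer: 0x5D

Derivation:
After byte 1 (0x8C): reg=0x01
After byte 2 (0xF3): reg=0xD0
After byte 3 (0xCF): reg=0x5D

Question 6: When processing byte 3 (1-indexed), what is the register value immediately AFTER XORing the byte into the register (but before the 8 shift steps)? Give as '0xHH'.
Register before byte 3: 0xD0
Byte 3: 0xCF
0xD0 XOR 0xCF = 0x1F

Answer: 0x1F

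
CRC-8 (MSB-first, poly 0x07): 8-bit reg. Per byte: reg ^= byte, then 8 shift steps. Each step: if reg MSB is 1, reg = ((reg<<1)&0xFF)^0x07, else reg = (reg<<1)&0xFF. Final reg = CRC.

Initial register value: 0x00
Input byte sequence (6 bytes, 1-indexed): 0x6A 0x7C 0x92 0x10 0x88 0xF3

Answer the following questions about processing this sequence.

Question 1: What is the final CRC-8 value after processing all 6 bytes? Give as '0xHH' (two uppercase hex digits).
Answer: 0x49

Derivation:
After byte 1 (0x6A): reg=0x11
After byte 2 (0x7C): reg=0x04
After byte 3 (0x92): reg=0xEB
After byte 4 (0x10): reg=0xEF
After byte 5 (0x88): reg=0x32
After byte 6 (0xF3): reg=0x49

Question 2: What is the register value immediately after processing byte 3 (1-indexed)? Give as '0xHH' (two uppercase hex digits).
Answer: 0xEB

Derivation:
After byte 1 (0x6A): reg=0x11
After byte 2 (0x7C): reg=0x04
After byte 3 (0x92): reg=0xEB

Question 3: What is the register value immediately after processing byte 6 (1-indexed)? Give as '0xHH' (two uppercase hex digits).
After byte 1 (0x6A): reg=0x11
After byte 2 (0x7C): reg=0x04
After byte 3 (0x92): reg=0xEB
After byte 4 (0x10): reg=0xEF
After byte 5 (0x88): reg=0x32
After byte 6 (0xF3): reg=0x49

Answer: 0x49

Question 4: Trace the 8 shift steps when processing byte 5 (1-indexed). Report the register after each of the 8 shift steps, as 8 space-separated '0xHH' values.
Answer: 0xCE 0x9B 0x31 0x62 0xC4 0x8F 0x19 0x32

Derivation:
After byte 1 (0x6A): reg=0x11
After byte 2 (0x7C): reg=0x04
After byte 3 (0x92): reg=0xEB
After byte 4 (0x10): reg=0xEF
Register before byte 5: 0xEF
After XOR with byte 0x88: 0x67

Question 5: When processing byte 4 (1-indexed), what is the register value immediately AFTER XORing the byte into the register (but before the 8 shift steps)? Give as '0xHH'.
Register before byte 4: 0xEB
Byte 4: 0x10
0xEB XOR 0x10 = 0xFB

Answer: 0xFB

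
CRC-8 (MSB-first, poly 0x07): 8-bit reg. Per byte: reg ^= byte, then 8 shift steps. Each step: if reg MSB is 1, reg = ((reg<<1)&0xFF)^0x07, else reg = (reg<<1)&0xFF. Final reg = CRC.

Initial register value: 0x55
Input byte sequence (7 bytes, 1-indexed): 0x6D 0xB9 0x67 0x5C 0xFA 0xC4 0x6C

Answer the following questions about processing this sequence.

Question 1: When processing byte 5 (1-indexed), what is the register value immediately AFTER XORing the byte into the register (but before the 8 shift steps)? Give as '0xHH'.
Register before byte 5: 0xC4
Byte 5: 0xFA
0xC4 XOR 0xFA = 0x3E

Answer: 0x3E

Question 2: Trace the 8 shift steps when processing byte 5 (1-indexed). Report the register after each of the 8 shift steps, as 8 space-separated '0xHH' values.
After byte 1 (0x6D): reg=0xA8
After byte 2 (0xB9): reg=0x77
After byte 3 (0x67): reg=0x70
After byte 4 (0x5C): reg=0xC4
Register before byte 5: 0xC4
After XOR with byte 0xFA: 0x3E

Answer: 0x7C 0xF8 0xF7 0xE9 0xD5 0xAD 0x5D 0xBA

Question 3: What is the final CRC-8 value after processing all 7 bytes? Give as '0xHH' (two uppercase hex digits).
After byte 1 (0x6D): reg=0xA8
After byte 2 (0xB9): reg=0x77
After byte 3 (0x67): reg=0x70
After byte 4 (0x5C): reg=0xC4
After byte 5 (0xFA): reg=0xBA
After byte 6 (0xC4): reg=0x7D
After byte 7 (0x6C): reg=0x77

Answer: 0x77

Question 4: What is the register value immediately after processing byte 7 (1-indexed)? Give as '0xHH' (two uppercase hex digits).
After byte 1 (0x6D): reg=0xA8
After byte 2 (0xB9): reg=0x77
After byte 3 (0x67): reg=0x70
After byte 4 (0x5C): reg=0xC4
After byte 5 (0xFA): reg=0xBA
After byte 6 (0xC4): reg=0x7D
After byte 7 (0x6C): reg=0x77

Answer: 0x77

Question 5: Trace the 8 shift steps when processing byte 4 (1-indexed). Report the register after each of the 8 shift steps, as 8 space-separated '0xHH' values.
Answer: 0x58 0xB0 0x67 0xCE 0x9B 0x31 0x62 0xC4

Derivation:
After byte 1 (0x6D): reg=0xA8
After byte 2 (0xB9): reg=0x77
After byte 3 (0x67): reg=0x70
Register before byte 4: 0x70
After XOR with byte 0x5C: 0x2C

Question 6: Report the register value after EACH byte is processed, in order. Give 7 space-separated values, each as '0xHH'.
0xA8 0x77 0x70 0xC4 0xBA 0x7D 0x77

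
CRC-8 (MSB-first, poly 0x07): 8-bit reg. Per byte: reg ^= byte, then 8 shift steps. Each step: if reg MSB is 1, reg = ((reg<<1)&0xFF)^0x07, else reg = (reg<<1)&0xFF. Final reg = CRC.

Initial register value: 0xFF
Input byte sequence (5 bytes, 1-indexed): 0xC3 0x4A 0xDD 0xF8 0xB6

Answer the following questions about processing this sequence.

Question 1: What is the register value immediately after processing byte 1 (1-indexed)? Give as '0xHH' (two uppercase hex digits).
After byte 1 (0xC3): reg=0xB4

Answer: 0xB4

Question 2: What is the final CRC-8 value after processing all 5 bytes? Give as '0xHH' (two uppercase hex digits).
After byte 1 (0xC3): reg=0xB4
After byte 2 (0x4A): reg=0xF4
After byte 3 (0xDD): reg=0xDF
After byte 4 (0xF8): reg=0xF5
After byte 5 (0xB6): reg=0xCE

Answer: 0xCE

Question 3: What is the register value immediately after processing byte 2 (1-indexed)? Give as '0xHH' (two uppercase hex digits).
After byte 1 (0xC3): reg=0xB4
After byte 2 (0x4A): reg=0xF4

Answer: 0xF4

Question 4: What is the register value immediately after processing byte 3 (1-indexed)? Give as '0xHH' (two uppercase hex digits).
After byte 1 (0xC3): reg=0xB4
After byte 2 (0x4A): reg=0xF4
After byte 3 (0xDD): reg=0xDF

Answer: 0xDF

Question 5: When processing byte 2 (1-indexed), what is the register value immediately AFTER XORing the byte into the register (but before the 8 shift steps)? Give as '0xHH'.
Answer: 0xFE

Derivation:
Register before byte 2: 0xB4
Byte 2: 0x4A
0xB4 XOR 0x4A = 0xFE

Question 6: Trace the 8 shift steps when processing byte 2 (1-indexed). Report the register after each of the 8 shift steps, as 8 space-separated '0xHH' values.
After byte 1 (0xC3): reg=0xB4
Register before byte 2: 0xB4
After XOR with byte 0x4A: 0xFE

Answer: 0xFB 0xF1 0xE5 0xCD 0x9D 0x3D 0x7A 0xF4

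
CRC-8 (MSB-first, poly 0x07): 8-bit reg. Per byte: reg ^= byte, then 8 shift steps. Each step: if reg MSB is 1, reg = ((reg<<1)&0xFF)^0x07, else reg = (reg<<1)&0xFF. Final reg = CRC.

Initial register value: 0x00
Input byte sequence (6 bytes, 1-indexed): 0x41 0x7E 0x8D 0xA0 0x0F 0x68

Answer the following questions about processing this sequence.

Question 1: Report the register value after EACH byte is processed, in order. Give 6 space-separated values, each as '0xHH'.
0xC0 0x33 0x33 0xF0 0xF3 0xC8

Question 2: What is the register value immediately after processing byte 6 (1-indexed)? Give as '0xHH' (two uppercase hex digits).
After byte 1 (0x41): reg=0xC0
After byte 2 (0x7E): reg=0x33
After byte 3 (0x8D): reg=0x33
After byte 4 (0xA0): reg=0xF0
After byte 5 (0x0F): reg=0xF3
After byte 6 (0x68): reg=0xC8

Answer: 0xC8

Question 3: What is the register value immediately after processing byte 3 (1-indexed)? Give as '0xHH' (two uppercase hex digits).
Answer: 0x33

Derivation:
After byte 1 (0x41): reg=0xC0
After byte 2 (0x7E): reg=0x33
After byte 3 (0x8D): reg=0x33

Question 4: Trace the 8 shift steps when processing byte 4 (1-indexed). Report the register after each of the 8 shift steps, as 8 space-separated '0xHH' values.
Answer: 0x21 0x42 0x84 0x0F 0x1E 0x3C 0x78 0xF0

Derivation:
After byte 1 (0x41): reg=0xC0
After byte 2 (0x7E): reg=0x33
After byte 3 (0x8D): reg=0x33
Register before byte 4: 0x33
After XOR with byte 0xA0: 0x93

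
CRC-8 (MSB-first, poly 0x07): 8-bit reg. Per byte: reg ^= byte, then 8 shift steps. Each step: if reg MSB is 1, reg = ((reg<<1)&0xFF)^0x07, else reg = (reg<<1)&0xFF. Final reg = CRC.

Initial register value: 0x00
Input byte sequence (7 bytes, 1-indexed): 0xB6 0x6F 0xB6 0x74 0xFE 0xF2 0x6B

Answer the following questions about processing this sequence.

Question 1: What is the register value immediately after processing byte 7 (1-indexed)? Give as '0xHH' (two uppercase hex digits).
After byte 1 (0xB6): reg=0x0B
After byte 2 (0x6F): reg=0x3B
After byte 3 (0xB6): reg=0xAA
After byte 4 (0x74): reg=0x14
After byte 5 (0xFE): reg=0x98
After byte 6 (0xF2): reg=0x11
After byte 7 (0x6B): reg=0x61

Answer: 0x61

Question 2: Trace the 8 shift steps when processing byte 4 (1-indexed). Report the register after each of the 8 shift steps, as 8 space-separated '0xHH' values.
Answer: 0xBB 0x71 0xE2 0xC3 0x81 0x05 0x0A 0x14

Derivation:
After byte 1 (0xB6): reg=0x0B
After byte 2 (0x6F): reg=0x3B
After byte 3 (0xB6): reg=0xAA
Register before byte 4: 0xAA
After XOR with byte 0x74: 0xDE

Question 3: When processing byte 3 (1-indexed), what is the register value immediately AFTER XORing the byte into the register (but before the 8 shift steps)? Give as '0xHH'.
Register before byte 3: 0x3B
Byte 3: 0xB6
0x3B XOR 0xB6 = 0x8D

Answer: 0x8D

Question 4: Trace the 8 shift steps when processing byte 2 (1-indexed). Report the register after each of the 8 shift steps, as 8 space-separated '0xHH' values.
Answer: 0xC8 0x97 0x29 0x52 0xA4 0x4F 0x9E 0x3B

Derivation:
After byte 1 (0xB6): reg=0x0B
Register before byte 2: 0x0B
After XOR with byte 0x6F: 0x64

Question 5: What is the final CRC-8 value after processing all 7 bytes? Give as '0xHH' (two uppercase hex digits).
After byte 1 (0xB6): reg=0x0B
After byte 2 (0x6F): reg=0x3B
After byte 3 (0xB6): reg=0xAA
After byte 4 (0x74): reg=0x14
After byte 5 (0xFE): reg=0x98
After byte 6 (0xF2): reg=0x11
After byte 7 (0x6B): reg=0x61

Answer: 0x61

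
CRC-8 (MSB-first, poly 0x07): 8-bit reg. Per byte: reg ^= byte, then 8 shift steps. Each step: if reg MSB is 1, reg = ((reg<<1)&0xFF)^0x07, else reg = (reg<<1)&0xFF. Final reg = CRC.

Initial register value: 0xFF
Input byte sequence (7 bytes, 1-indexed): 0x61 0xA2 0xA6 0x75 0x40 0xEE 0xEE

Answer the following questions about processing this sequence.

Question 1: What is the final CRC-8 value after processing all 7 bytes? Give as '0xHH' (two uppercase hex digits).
Answer: 0xA9

Derivation:
After byte 1 (0x61): reg=0xD3
After byte 2 (0xA2): reg=0x50
After byte 3 (0xA6): reg=0xCC
After byte 4 (0x75): reg=0x26
After byte 5 (0x40): reg=0x35
After byte 6 (0xEE): reg=0x0F
After byte 7 (0xEE): reg=0xA9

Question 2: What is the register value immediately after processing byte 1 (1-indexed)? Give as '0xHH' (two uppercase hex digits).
Answer: 0xD3

Derivation:
After byte 1 (0x61): reg=0xD3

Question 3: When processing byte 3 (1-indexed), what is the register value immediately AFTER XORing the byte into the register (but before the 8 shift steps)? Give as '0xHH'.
Answer: 0xF6

Derivation:
Register before byte 3: 0x50
Byte 3: 0xA6
0x50 XOR 0xA6 = 0xF6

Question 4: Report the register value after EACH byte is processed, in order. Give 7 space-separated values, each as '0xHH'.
0xD3 0x50 0xCC 0x26 0x35 0x0F 0xA9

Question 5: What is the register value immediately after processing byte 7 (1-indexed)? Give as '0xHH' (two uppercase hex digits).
After byte 1 (0x61): reg=0xD3
After byte 2 (0xA2): reg=0x50
After byte 3 (0xA6): reg=0xCC
After byte 4 (0x75): reg=0x26
After byte 5 (0x40): reg=0x35
After byte 6 (0xEE): reg=0x0F
After byte 7 (0xEE): reg=0xA9

Answer: 0xA9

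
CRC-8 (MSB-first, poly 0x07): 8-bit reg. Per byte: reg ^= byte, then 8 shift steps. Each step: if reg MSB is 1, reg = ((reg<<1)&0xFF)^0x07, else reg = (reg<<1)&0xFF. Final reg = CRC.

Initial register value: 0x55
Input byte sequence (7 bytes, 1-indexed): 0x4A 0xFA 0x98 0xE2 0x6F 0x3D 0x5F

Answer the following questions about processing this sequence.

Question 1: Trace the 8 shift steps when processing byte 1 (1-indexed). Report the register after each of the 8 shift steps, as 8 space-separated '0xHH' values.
Register before byte 1: 0x55
After XOR with byte 0x4A: 0x1F

Answer: 0x3E 0x7C 0xF8 0xF7 0xE9 0xD5 0xAD 0x5D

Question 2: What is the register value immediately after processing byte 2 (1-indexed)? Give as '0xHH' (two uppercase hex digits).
After byte 1 (0x4A): reg=0x5D
After byte 2 (0xFA): reg=0x7C

Answer: 0x7C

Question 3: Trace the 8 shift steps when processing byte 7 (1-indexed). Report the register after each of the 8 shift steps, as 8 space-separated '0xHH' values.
Answer: 0xFB 0xF1 0xE5 0xCD 0x9D 0x3D 0x7A 0xF4

Derivation:
After byte 1 (0x4A): reg=0x5D
After byte 2 (0xFA): reg=0x7C
After byte 3 (0x98): reg=0xB2
After byte 4 (0xE2): reg=0xB7
After byte 5 (0x6F): reg=0x06
After byte 6 (0x3D): reg=0xA1
Register before byte 7: 0xA1
After XOR with byte 0x5F: 0xFE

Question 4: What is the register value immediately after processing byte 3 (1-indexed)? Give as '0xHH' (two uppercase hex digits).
Answer: 0xB2

Derivation:
After byte 1 (0x4A): reg=0x5D
After byte 2 (0xFA): reg=0x7C
After byte 3 (0x98): reg=0xB2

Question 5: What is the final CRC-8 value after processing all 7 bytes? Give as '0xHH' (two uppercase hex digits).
Answer: 0xF4

Derivation:
After byte 1 (0x4A): reg=0x5D
After byte 2 (0xFA): reg=0x7C
After byte 3 (0x98): reg=0xB2
After byte 4 (0xE2): reg=0xB7
After byte 5 (0x6F): reg=0x06
After byte 6 (0x3D): reg=0xA1
After byte 7 (0x5F): reg=0xF4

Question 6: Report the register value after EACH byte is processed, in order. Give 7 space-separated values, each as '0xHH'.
0x5D 0x7C 0xB2 0xB7 0x06 0xA1 0xF4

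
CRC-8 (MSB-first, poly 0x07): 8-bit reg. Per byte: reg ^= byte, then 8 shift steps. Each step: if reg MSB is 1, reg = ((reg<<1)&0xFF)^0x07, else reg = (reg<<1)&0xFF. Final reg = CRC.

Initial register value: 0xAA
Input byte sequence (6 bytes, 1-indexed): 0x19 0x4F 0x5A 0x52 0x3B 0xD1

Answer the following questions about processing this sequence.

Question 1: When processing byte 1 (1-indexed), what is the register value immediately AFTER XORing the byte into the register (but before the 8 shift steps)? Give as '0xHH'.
Answer: 0xB3

Derivation:
Register before byte 1: 0xAA
Byte 1: 0x19
0xAA XOR 0x19 = 0xB3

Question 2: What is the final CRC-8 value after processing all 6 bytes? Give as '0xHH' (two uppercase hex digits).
Answer: 0x0F

Derivation:
After byte 1 (0x19): reg=0x10
After byte 2 (0x4F): reg=0x9A
After byte 3 (0x5A): reg=0x4E
After byte 4 (0x52): reg=0x54
After byte 5 (0x3B): reg=0x0A
After byte 6 (0xD1): reg=0x0F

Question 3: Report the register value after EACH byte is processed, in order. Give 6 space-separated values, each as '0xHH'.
0x10 0x9A 0x4E 0x54 0x0A 0x0F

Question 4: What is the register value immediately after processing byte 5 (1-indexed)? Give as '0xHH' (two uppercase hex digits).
After byte 1 (0x19): reg=0x10
After byte 2 (0x4F): reg=0x9A
After byte 3 (0x5A): reg=0x4E
After byte 4 (0x52): reg=0x54
After byte 5 (0x3B): reg=0x0A

Answer: 0x0A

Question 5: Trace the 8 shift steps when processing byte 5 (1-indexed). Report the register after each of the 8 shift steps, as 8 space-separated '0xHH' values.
After byte 1 (0x19): reg=0x10
After byte 2 (0x4F): reg=0x9A
After byte 3 (0x5A): reg=0x4E
After byte 4 (0x52): reg=0x54
Register before byte 5: 0x54
After XOR with byte 0x3B: 0x6F

Answer: 0xDE 0xBB 0x71 0xE2 0xC3 0x81 0x05 0x0A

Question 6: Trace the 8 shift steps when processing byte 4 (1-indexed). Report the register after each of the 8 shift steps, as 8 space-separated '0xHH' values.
After byte 1 (0x19): reg=0x10
After byte 2 (0x4F): reg=0x9A
After byte 3 (0x5A): reg=0x4E
Register before byte 4: 0x4E
After XOR with byte 0x52: 0x1C

Answer: 0x38 0x70 0xE0 0xC7 0x89 0x15 0x2A 0x54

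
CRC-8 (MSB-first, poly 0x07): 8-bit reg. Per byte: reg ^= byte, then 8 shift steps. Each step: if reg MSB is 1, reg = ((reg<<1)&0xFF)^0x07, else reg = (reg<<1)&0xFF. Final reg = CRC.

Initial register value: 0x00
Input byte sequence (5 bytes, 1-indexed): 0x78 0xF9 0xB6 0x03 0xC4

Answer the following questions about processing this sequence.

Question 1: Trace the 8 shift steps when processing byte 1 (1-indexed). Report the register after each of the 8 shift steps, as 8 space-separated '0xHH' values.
Answer: 0xF0 0xE7 0xC9 0x95 0x2D 0x5A 0xB4 0x6F

Derivation:
Register before byte 1: 0x00
After XOR with byte 0x78: 0x78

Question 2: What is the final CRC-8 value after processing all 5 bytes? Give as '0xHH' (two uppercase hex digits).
After byte 1 (0x78): reg=0x6F
After byte 2 (0xF9): reg=0xEB
After byte 3 (0xB6): reg=0x94
After byte 4 (0x03): reg=0xEC
After byte 5 (0xC4): reg=0xD8

Answer: 0xD8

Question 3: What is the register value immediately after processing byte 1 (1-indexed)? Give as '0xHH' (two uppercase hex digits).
Answer: 0x6F

Derivation:
After byte 1 (0x78): reg=0x6F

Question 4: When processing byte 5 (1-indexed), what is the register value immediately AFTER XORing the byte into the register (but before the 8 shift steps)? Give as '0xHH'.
Register before byte 5: 0xEC
Byte 5: 0xC4
0xEC XOR 0xC4 = 0x28

Answer: 0x28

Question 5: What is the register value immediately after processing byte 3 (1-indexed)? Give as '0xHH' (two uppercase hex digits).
Answer: 0x94

Derivation:
After byte 1 (0x78): reg=0x6F
After byte 2 (0xF9): reg=0xEB
After byte 3 (0xB6): reg=0x94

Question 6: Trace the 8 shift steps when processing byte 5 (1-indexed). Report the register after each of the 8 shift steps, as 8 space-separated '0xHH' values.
After byte 1 (0x78): reg=0x6F
After byte 2 (0xF9): reg=0xEB
After byte 3 (0xB6): reg=0x94
After byte 4 (0x03): reg=0xEC
Register before byte 5: 0xEC
After XOR with byte 0xC4: 0x28

Answer: 0x50 0xA0 0x47 0x8E 0x1B 0x36 0x6C 0xD8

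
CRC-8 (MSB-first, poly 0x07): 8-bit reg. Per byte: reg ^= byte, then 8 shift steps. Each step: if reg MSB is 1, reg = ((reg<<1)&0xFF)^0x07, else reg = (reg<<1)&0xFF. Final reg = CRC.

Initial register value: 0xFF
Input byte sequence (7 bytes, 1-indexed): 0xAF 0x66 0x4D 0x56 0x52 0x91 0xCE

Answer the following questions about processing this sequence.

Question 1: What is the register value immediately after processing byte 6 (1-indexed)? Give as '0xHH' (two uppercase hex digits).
After byte 1 (0xAF): reg=0xB7
After byte 2 (0x66): reg=0x39
After byte 3 (0x4D): reg=0x4B
After byte 4 (0x56): reg=0x53
After byte 5 (0x52): reg=0x07
After byte 6 (0x91): reg=0xEB

Answer: 0xEB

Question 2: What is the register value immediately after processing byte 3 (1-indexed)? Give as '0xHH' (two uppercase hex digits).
Answer: 0x4B

Derivation:
After byte 1 (0xAF): reg=0xB7
After byte 2 (0x66): reg=0x39
After byte 3 (0x4D): reg=0x4B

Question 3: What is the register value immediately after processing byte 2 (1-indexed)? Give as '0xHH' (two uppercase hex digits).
Answer: 0x39

Derivation:
After byte 1 (0xAF): reg=0xB7
After byte 2 (0x66): reg=0x39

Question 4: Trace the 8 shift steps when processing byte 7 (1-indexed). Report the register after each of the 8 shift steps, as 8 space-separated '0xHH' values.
After byte 1 (0xAF): reg=0xB7
After byte 2 (0x66): reg=0x39
After byte 3 (0x4D): reg=0x4B
After byte 4 (0x56): reg=0x53
After byte 5 (0x52): reg=0x07
After byte 6 (0x91): reg=0xEB
Register before byte 7: 0xEB
After XOR with byte 0xCE: 0x25

Answer: 0x4A 0x94 0x2F 0x5E 0xBC 0x7F 0xFE 0xFB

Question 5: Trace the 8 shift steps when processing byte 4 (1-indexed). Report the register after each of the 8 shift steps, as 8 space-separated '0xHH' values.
After byte 1 (0xAF): reg=0xB7
After byte 2 (0x66): reg=0x39
After byte 3 (0x4D): reg=0x4B
Register before byte 4: 0x4B
After XOR with byte 0x56: 0x1D

Answer: 0x3A 0x74 0xE8 0xD7 0xA9 0x55 0xAA 0x53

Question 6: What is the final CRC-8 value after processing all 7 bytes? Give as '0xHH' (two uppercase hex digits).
Answer: 0xFB

Derivation:
After byte 1 (0xAF): reg=0xB7
After byte 2 (0x66): reg=0x39
After byte 3 (0x4D): reg=0x4B
After byte 4 (0x56): reg=0x53
After byte 5 (0x52): reg=0x07
After byte 6 (0x91): reg=0xEB
After byte 7 (0xCE): reg=0xFB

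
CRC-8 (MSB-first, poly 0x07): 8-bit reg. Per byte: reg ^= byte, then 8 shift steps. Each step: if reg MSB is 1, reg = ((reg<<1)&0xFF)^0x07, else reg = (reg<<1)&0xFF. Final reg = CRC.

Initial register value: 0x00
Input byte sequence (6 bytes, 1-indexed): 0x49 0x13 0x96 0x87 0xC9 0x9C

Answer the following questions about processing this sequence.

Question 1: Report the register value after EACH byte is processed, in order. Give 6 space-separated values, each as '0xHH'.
0xF8 0x9F 0x3F 0x21 0x96 0x36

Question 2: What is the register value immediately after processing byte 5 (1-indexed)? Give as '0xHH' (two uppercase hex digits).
Answer: 0x96

Derivation:
After byte 1 (0x49): reg=0xF8
After byte 2 (0x13): reg=0x9F
After byte 3 (0x96): reg=0x3F
After byte 4 (0x87): reg=0x21
After byte 5 (0xC9): reg=0x96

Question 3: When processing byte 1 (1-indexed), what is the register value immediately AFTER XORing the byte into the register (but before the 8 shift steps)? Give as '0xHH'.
Register before byte 1: 0x00
Byte 1: 0x49
0x00 XOR 0x49 = 0x49

Answer: 0x49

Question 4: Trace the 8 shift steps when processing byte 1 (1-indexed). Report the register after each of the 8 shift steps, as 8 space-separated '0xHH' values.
Register before byte 1: 0x00
After XOR with byte 0x49: 0x49

Answer: 0x92 0x23 0x46 0x8C 0x1F 0x3E 0x7C 0xF8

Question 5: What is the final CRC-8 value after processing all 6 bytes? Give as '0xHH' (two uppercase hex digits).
After byte 1 (0x49): reg=0xF8
After byte 2 (0x13): reg=0x9F
After byte 3 (0x96): reg=0x3F
After byte 4 (0x87): reg=0x21
After byte 5 (0xC9): reg=0x96
After byte 6 (0x9C): reg=0x36

Answer: 0x36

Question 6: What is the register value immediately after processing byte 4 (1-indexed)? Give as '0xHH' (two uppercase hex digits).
Answer: 0x21

Derivation:
After byte 1 (0x49): reg=0xF8
After byte 2 (0x13): reg=0x9F
After byte 3 (0x96): reg=0x3F
After byte 4 (0x87): reg=0x21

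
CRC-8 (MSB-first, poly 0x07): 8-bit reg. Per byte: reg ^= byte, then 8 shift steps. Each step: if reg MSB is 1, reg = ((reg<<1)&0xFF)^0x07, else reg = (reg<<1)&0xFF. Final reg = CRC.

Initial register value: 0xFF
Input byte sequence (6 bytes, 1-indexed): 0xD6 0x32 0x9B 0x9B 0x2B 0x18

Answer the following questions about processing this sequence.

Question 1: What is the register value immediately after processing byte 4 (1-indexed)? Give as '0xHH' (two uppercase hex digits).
Answer: 0xE1

Derivation:
After byte 1 (0xD6): reg=0xDF
After byte 2 (0x32): reg=0x8D
After byte 3 (0x9B): reg=0x62
After byte 4 (0x9B): reg=0xE1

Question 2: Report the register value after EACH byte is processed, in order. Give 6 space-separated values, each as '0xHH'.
0xDF 0x8D 0x62 0xE1 0x78 0x27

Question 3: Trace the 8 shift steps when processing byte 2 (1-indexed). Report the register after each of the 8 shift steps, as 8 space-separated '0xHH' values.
Answer: 0xDD 0xBD 0x7D 0xFA 0xF3 0xE1 0xC5 0x8D

Derivation:
After byte 1 (0xD6): reg=0xDF
Register before byte 2: 0xDF
After XOR with byte 0x32: 0xED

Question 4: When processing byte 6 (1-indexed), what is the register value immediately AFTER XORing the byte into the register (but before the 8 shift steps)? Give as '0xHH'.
Answer: 0x60

Derivation:
Register before byte 6: 0x78
Byte 6: 0x18
0x78 XOR 0x18 = 0x60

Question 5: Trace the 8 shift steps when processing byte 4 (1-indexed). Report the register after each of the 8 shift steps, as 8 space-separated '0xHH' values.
After byte 1 (0xD6): reg=0xDF
After byte 2 (0x32): reg=0x8D
After byte 3 (0x9B): reg=0x62
Register before byte 4: 0x62
After XOR with byte 0x9B: 0xF9

Answer: 0xF5 0xED 0xDD 0xBD 0x7D 0xFA 0xF3 0xE1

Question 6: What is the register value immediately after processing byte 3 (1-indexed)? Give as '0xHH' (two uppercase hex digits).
Answer: 0x62

Derivation:
After byte 1 (0xD6): reg=0xDF
After byte 2 (0x32): reg=0x8D
After byte 3 (0x9B): reg=0x62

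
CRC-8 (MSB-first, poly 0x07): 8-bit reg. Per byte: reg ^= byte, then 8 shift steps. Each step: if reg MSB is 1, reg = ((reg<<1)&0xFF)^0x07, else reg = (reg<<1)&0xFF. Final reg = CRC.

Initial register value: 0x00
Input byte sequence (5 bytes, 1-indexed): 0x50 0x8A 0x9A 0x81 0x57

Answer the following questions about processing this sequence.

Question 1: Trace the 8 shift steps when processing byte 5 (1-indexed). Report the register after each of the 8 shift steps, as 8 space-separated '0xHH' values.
After byte 1 (0x50): reg=0xB7
After byte 2 (0x8A): reg=0xB3
After byte 3 (0x9A): reg=0xDF
After byte 4 (0x81): reg=0x9D
Register before byte 5: 0x9D
After XOR with byte 0x57: 0xCA

Answer: 0x93 0x21 0x42 0x84 0x0F 0x1E 0x3C 0x78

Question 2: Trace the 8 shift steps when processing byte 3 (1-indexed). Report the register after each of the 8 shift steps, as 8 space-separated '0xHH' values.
Answer: 0x52 0xA4 0x4F 0x9E 0x3B 0x76 0xEC 0xDF

Derivation:
After byte 1 (0x50): reg=0xB7
After byte 2 (0x8A): reg=0xB3
Register before byte 3: 0xB3
After XOR with byte 0x9A: 0x29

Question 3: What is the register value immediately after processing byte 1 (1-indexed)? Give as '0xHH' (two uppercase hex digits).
After byte 1 (0x50): reg=0xB7

Answer: 0xB7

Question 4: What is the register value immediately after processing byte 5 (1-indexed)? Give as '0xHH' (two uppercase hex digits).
Answer: 0x78

Derivation:
After byte 1 (0x50): reg=0xB7
After byte 2 (0x8A): reg=0xB3
After byte 3 (0x9A): reg=0xDF
After byte 4 (0x81): reg=0x9D
After byte 5 (0x57): reg=0x78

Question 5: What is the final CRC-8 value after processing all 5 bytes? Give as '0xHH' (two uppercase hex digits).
Answer: 0x78

Derivation:
After byte 1 (0x50): reg=0xB7
After byte 2 (0x8A): reg=0xB3
After byte 3 (0x9A): reg=0xDF
After byte 4 (0x81): reg=0x9D
After byte 5 (0x57): reg=0x78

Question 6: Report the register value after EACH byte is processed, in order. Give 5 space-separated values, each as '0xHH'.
0xB7 0xB3 0xDF 0x9D 0x78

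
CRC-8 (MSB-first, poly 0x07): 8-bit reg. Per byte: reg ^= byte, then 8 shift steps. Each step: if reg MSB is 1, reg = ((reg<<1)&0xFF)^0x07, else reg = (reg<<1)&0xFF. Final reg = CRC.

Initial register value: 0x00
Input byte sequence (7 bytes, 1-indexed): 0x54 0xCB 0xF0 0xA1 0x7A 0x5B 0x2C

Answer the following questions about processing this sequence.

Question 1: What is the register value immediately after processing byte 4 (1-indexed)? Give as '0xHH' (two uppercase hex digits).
Answer: 0xBF

Derivation:
After byte 1 (0x54): reg=0xAB
After byte 2 (0xCB): reg=0x27
After byte 3 (0xF0): reg=0x2B
After byte 4 (0xA1): reg=0xBF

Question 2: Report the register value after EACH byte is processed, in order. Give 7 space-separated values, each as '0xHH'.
0xAB 0x27 0x2B 0xBF 0x55 0x2A 0x12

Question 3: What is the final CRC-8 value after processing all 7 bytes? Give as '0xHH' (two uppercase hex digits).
After byte 1 (0x54): reg=0xAB
After byte 2 (0xCB): reg=0x27
After byte 3 (0xF0): reg=0x2B
After byte 4 (0xA1): reg=0xBF
After byte 5 (0x7A): reg=0x55
After byte 6 (0x5B): reg=0x2A
After byte 7 (0x2C): reg=0x12

Answer: 0x12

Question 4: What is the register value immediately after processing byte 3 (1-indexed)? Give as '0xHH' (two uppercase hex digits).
After byte 1 (0x54): reg=0xAB
After byte 2 (0xCB): reg=0x27
After byte 3 (0xF0): reg=0x2B

Answer: 0x2B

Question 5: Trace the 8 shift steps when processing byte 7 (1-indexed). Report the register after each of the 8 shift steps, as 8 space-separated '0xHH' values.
Answer: 0x0C 0x18 0x30 0x60 0xC0 0x87 0x09 0x12

Derivation:
After byte 1 (0x54): reg=0xAB
After byte 2 (0xCB): reg=0x27
After byte 3 (0xF0): reg=0x2B
After byte 4 (0xA1): reg=0xBF
After byte 5 (0x7A): reg=0x55
After byte 6 (0x5B): reg=0x2A
Register before byte 7: 0x2A
After XOR with byte 0x2C: 0x06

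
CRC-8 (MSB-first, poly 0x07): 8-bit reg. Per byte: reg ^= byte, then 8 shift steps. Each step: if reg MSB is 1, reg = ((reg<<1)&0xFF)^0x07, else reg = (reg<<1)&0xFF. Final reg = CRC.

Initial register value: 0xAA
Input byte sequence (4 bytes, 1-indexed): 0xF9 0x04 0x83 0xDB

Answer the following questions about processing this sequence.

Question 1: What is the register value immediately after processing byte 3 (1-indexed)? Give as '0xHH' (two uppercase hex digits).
Answer: 0x4D

Derivation:
After byte 1 (0xF9): reg=0xBE
After byte 2 (0x04): reg=0x2F
After byte 3 (0x83): reg=0x4D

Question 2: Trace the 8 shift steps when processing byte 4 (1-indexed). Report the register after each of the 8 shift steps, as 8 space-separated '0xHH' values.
After byte 1 (0xF9): reg=0xBE
After byte 2 (0x04): reg=0x2F
After byte 3 (0x83): reg=0x4D
Register before byte 4: 0x4D
After XOR with byte 0xDB: 0x96

Answer: 0x2B 0x56 0xAC 0x5F 0xBE 0x7B 0xF6 0xEB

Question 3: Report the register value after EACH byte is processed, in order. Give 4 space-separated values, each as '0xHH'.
0xBE 0x2F 0x4D 0xEB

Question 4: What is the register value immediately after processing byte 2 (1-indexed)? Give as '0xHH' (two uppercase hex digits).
After byte 1 (0xF9): reg=0xBE
After byte 2 (0x04): reg=0x2F

Answer: 0x2F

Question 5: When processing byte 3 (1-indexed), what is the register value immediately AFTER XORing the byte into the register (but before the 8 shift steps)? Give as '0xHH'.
Register before byte 3: 0x2F
Byte 3: 0x83
0x2F XOR 0x83 = 0xAC

Answer: 0xAC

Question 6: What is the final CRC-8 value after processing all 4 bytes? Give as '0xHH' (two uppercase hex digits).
After byte 1 (0xF9): reg=0xBE
After byte 2 (0x04): reg=0x2F
After byte 3 (0x83): reg=0x4D
After byte 4 (0xDB): reg=0xEB

Answer: 0xEB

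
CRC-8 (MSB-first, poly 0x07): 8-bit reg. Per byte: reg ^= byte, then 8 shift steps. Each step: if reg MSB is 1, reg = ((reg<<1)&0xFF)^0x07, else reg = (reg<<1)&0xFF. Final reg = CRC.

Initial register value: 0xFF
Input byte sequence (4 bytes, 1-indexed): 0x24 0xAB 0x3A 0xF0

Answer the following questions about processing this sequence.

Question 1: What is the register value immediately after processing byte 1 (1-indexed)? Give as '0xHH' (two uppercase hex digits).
After byte 1 (0x24): reg=0x0F

Answer: 0x0F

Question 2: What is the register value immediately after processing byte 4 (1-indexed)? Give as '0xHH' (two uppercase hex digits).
After byte 1 (0x24): reg=0x0F
After byte 2 (0xAB): reg=0x75
After byte 3 (0x3A): reg=0xEA
After byte 4 (0xF0): reg=0x46

Answer: 0x46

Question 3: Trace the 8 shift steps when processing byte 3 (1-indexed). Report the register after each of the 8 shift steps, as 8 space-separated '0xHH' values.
Answer: 0x9E 0x3B 0x76 0xEC 0xDF 0xB9 0x75 0xEA

Derivation:
After byte 1 (0x24): reg=0x0F
After byte 2 (0xAB): reg=0x75
Register before byte 3: 0x75
After XOR with byte 0x3A: 0x4F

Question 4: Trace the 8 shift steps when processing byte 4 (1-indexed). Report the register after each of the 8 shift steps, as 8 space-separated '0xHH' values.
After byte 1 (0x24): reg=0x0F
After byte 2 (0xAB): reg=0x75
After byte 3 (0x3A): reg=0xEA
Register before byte 4: 0xEA
After XOR with byte 0xF0: 0x1A

Answer: 0x34 0x68 0xD0 0xA7 0x49 0x92 0x23 0x46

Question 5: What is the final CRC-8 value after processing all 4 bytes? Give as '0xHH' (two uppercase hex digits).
After byte 1 (0x24): reg=0x0F
After byte 2 (0xAB): reg=0x75
After byte 3 (0x3A): reg=0xEA
After byte 4 (0xF0): reg=0x46

Answer: 0x46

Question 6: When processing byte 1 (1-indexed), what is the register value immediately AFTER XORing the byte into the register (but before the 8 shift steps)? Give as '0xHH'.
Answer: 0xDB

Derivation:
Register before byte 1: 0xFF
Byte 1: 0x24
0xFF XOR 0x24 = 0xDB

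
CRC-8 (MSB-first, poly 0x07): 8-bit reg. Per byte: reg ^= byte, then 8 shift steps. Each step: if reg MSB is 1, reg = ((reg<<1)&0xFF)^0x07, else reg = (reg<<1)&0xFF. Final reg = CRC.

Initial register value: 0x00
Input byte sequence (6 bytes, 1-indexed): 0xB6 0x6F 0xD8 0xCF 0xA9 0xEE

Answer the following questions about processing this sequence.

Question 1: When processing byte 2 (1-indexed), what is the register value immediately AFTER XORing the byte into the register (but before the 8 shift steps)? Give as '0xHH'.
Register before byte 2: 0x0B
Byte 2: 0x6F
0x0B XOR 0x6F = 0x64

Answer: 0x64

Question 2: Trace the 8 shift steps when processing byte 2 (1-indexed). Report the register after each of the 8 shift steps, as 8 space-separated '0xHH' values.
Answer: 0xC8 0x97 0x29 0x52 0xA4 0x4F 0x9E 0x3B

Derivation:
After byte 1 (0xB6): reg=0x0B
Register before byte 2: 0x0B
After XOR with byte 0x6F: 0x64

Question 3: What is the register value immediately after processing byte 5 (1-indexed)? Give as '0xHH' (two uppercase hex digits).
After byte 1 (0xB6): reg=0x0B
After byte 2 (0x6F): reg=0x3B
After byte 3 (0xD8): reg=0xA7
After byte 4 (0xCF): reg=0x1F
After byte 5 (0xA9): reg=0x0B

Answer: 0x0B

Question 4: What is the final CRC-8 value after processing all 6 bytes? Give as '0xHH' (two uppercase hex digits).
Answer: 0xB5

Derivation:
After byte 1 (0xB6): reg=0x0B
After byte 2 (0x6F): reg=0x3B
After byte 3 (0xD8): reg=0xA7
After byte 4 (0xCF): reg=0x1F
After byte 5 (0xA9): reg=0x0B
After byte 6 (0xEE): reg=0xB5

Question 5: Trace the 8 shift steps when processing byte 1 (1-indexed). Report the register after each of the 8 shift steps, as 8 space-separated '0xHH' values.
Answer: 0x6B 0xD6 0xAB 0x51 0xA2 0x43 0x86 0x0B

Derivation:
Register before byte 1: 0x00
After XOR with byte 0xB6: 0xB6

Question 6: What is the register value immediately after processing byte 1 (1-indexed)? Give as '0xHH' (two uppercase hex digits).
Answer: 0x0B

Derivation:
After byte 1 (0xB6): reg=0x0B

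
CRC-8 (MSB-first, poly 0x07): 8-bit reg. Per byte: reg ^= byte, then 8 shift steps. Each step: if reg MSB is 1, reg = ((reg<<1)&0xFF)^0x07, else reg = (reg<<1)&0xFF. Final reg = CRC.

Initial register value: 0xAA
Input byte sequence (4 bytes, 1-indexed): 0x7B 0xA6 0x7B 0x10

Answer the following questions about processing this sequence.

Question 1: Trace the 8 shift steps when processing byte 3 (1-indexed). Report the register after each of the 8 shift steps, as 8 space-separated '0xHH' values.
Answer: 0x59 0xB2 0x63 0xC6 0x8B 0x11 0x22 0x44

Derivation:
After byte 1 (0x7B): reg=0x39
After byte 2 (0xA6): reg=0xD4
Register before byte 3: 0xD4
After XOR with byte 0x7B: 0xAF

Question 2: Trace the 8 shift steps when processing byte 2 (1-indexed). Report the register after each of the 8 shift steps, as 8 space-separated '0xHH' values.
Answer: 0x39 0x72 0xE4 0xCF 0x99 0x35 0x6A 0xD4

Derivation:
After byte 1 (0x7B): reg=0x39
Register before byte 2: 0x39
After XOR with byte 0xA6: 0x9F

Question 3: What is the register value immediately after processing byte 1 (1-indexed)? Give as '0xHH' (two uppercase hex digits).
Answer: 0x39

Derivation:
After byte 1 (0x7B): reg=0x39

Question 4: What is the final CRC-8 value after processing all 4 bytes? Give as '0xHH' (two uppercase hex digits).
After byte 1 (0x7B): reg=0x39
After byte 2 (0xA6): reg=0xD4
After byte 3 (0x7B): reg=0x44
After byte 4 (0x10): reg=0xAB

Answer: 0xAB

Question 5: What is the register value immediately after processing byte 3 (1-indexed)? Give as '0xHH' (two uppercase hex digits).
After byte 1 (0x7B): reg=0x39
After byte 2 (0xA6): reg=0xD4
After byte 3 (0x7B): reg=0x44

Answer: 0x44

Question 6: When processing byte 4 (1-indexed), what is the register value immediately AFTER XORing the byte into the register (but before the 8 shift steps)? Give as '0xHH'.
Register before byte 4: 0x44
Byte 4: 0x10
0x44 XOR 0x10 = 0x54

Answer: 0x54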